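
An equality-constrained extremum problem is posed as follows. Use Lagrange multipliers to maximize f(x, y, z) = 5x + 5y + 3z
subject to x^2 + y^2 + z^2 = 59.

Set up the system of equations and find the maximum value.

Lagrange conditions: 5 = 2*lambda*x, 5 = 2*lambda*y, 3 = 2*lambda*z
So x:5 = y:5 = z:3, i.e. x = 5t, y = 5t, z = 3t
Constraint: t^2*(5^2 + 5^2 + 3^2) = 59
  t^2 * 59 = 59  =>  t = sqrt(1)
Maximum = 5*5t + 5*5t + 3*3t = 59*sqrt(1) = 59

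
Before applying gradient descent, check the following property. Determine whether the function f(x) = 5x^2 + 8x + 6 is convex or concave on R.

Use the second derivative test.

f(x) = 5x^2 + 8x + 6
f'(x) = 10x + 8
f''(x) = 10
Since f''(x) = 10 > 0 for all x, f is convex on R.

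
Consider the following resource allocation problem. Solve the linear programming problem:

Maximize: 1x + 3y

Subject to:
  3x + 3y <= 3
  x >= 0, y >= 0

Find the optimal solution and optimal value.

The feasible region has vertices at [(0, 0), (1, 0), (0, 1)].
Checking objective 1x + 3y at each vertex:
  (0, 0): 1*0 + 3*0 = 0
  (1, 0): 1*1 + 3*0 = 1
  (0, 1): 1*0 + 3*1 = 3
Maximum is 3 at (0, 1).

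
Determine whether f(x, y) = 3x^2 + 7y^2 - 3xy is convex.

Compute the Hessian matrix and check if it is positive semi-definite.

f(x,y) = 3x^2 + 7y^2 - 3xy
Hessian H = [[6, -3], [-3, 14]]
trace(H) = 20, det(H) = 75
Eigenvalues: (20 +/- sqrt(100)) / 2 = 15, 5
Since both eigenvalues > 0, f is convex.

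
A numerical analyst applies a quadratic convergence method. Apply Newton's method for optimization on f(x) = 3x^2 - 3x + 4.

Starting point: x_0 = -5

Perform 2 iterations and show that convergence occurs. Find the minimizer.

f(x) = 3x^2 - 3x + 4, f'(x) = 6x + (-3), f''(x) = 6
Step 1: f'(-5) = -33, x_1 = -5 - -33/6 = 1/2
Step 2: f'(1/2) = 0, x_2 = 1/2 (converged)
Newton's method converges in 1 step for quadratics.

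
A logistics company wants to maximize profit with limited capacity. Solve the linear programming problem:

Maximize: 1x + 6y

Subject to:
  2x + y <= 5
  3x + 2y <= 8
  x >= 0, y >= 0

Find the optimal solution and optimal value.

Feasible vertices: (0, 0), (0, 4), (2, 1), (5/2, 0)
Objective 1x + 6y at each:
  (0, 0): 0
  (0, 4): 24
  (2, 1): 8
  (5/2, 0): 5/2
Maximum is 24 at (0, 4).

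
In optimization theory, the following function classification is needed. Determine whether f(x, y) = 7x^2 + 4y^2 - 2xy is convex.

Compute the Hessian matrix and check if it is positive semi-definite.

f(x,y) = 7x^2 + 4y^2 - 2xy
Hessian H = [[14, -2], [-2, 8]]
trace(H) = 22, det(H) = 108
Eigenvalues: (22 +/- sqrt(52)) / 2 = 14.61, 7.394
Since both eigenvalues > 0, f is convex.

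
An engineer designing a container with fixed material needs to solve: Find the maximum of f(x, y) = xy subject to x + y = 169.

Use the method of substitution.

Substitute y = 169 - x into f(x,y) = xy:
g(x) = x(169 - x) = 169x - x^2
g'(x) = 169 - 2x = 0  =>  x = 169/2
y = 169 - 169/2 = 169/2
Maximum value = (169/2) * (169/2) = 28561/4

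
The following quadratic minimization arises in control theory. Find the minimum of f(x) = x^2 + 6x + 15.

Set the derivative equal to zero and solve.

f(x) = x^2 + 6x + 15
f'(x) = 2x + (6) = 0
x = -6/2 = -3
f(-3) = 6
Since f''(x) = 2 > 0, this is a minimum.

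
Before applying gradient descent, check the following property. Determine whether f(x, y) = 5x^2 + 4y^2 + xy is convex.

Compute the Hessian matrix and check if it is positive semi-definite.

f(x,y) = 5x^2 + 4y^2 + xy
Hessian H = [[10, 1], [1, 8]]
trace(H) = 18, det(H) = 79
Eigenvalues: (18 +/- sqrt(8)) / 2 = 10.41, 7.586
Since both eigenvalues > 0, f is convex.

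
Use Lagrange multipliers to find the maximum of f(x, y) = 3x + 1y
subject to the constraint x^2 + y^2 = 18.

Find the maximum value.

Set up Lagrange conditions: grad f = lambda * grad g
  3 = 2*lambda*x
  1 = 2*lambda*y
From these: x/y = 3/1, so x = 3t, y = 1t for some t.
Substitute into constraint: (3t)^2 + (1t)^2 = 18
  t^2 * 10 = 18
  t = sqrt(18/10)
Maximum = 3*x + 1*y = (3^2 + 1^2)*t = 10 * sqrt(18/10) = sqrt(180)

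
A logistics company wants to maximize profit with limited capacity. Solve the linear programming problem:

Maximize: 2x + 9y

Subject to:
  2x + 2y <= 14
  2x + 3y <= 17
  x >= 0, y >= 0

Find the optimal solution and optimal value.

Feasible vertices: (0, 0), (0, 17/3), (4, 3), (7, 0)
Objective 2x + 9y at each:
  (0, 0): 0
  (0, 17/3): 51
  (4, 3): 35
  (7, 0): 14
Maximum is 51 at (0, 17/3).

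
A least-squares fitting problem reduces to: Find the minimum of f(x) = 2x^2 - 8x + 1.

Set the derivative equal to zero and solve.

f(x) = 2x^2 - 8x + 1
f'(x) = 4x + (-8) = 0
x = 8/4 = 2
f(2) = -7
Since f''(x) = 4 > 0, this is a minimum.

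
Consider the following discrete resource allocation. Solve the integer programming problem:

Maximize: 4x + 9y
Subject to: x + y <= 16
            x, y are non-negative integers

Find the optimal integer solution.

Objective: 4x + 9y, constraint: x + y <= 16
Coefficient of y is 9 > coefficient of x is 4, so allocate the entire budget to y.
Optimal: x = 0, y = 16, value = 144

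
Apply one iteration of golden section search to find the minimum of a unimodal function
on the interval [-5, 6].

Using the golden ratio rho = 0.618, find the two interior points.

Golden section search on [-5, 6].
Golden ratio rho = 0.618 (approx).
Interior points:
  x_1 = -5 + (1-0.618)*11 = -0.7980
  x_2 = -5 + 0.618*11 = 1.7980
Compare f(x_1) and f(x_2) to determine which subinterval to keep.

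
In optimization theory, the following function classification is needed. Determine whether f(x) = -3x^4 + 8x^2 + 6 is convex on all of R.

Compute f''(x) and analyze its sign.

f(x) = -3x^4 + 8x^2 + 6
f'(x) = -12x^3 + 16x
f''(x) = -36x^2 + 16
f''(x) = -36x^2 + 16 -> -inf as |x| -> inf
Therefore, f is not globally convex on R.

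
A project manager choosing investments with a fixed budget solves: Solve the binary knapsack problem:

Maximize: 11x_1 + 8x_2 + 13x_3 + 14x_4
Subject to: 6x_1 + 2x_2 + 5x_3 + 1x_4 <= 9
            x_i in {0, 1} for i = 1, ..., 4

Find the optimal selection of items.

Items: item 1 (v=11, w=6), item 2 (v=8, w=2), item 3 (v=13, w=5), item 4 (v=14, w=1)
Capacity: 9
Checking all 16 subsets (w = total weight, v = total value):
  {}: w = 0, v = 0
  {1}: w = 6, v = 11
  {2}: w = 2, v = 8
  {3}: w = 5, v = 13
  {4}: w = 1, v = 14
  {1, 2}: w = 8, v = 19
  {1, 3}: w = 11 > 9, infeasible
  {1, 4}: w = 7, v = 25
  {2, 3}: w = 7, v = 21
  {2, 4}: w = 3, v = 22
  {3, 4}: w = 6, v = 27
  {1, 2, 3}: w = 13 > 9, infeasible
  {1, 2, 4}: w = 9, v = 33
  {1, 3, 4}: w = 12 > 9, infeasible
  {2, 3, 4}: w = 8, v = 35
  {1, 2, 3, 4}: w = 14 > 9, infeasible
Best feasible subset: items [2, 3, 4]
Total weight: 8 <= 9, total value: 35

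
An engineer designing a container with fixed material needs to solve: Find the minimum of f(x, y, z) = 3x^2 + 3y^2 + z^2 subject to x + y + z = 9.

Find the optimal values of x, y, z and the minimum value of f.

Using Lagrange multipliers on f = 3x^2 + 3y^2 + z^2 with constraint x + y + z = 9:
Conditions: 2*3*x = lambda, 2*3*y = lambda, 2*1*z = lambda
So x = lambda/6, y = lambda/6, z = lambda/2
Substituting into constraint: lambda * (5/6) = 9
lambda = 54/5
x = 9/5, y = 9/5, z = 27/5
Minimum value = 243/5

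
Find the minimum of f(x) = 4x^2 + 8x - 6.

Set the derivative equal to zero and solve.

f(x) = 4x^2 + 8x - 6
f'(x) = 8x + (8) = 0
x = -8/8 = -1
f(-1) = -10
Since f''(x) = 8 > 0, this is a minimum.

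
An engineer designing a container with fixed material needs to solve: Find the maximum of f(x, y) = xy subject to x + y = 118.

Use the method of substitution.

Substitute y = 118 - x into f(x,y) = xy:
g(x) = x(118 - x) = 118x - x^2
g'(x) = 118 - 2x = 0  =>  x = 59
y = 118 - 59 = 59
Maximum value = 59 * 59 = 3481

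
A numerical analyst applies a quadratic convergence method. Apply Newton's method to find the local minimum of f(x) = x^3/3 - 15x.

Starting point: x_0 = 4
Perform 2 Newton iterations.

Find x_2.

f(x) = x^3/3 - 15x
f'(x) = x^2 - 15, f''(x) = 2x
Newton update: x_{n+1} = x_n - (x_n^2 - 15)/(2*x_n)
Step 1: x_0 = 4, f'=1, f''=8, x_1 = 31/8
Step 2: x_1 = 31/8, f'=1/64, f''=31/4, x_2 = 1921/496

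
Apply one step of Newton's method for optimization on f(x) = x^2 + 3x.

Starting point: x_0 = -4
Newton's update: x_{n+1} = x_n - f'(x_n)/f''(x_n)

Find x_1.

f(x) = x^2 + 3x
f'(x) = 2x + (3), f''(x) = 2
Newton step: x_1 = x_0 - f'(x_0)/f''(x_0)
f'(-4) = -5
x_1 = -4 - -5/2 = -3/2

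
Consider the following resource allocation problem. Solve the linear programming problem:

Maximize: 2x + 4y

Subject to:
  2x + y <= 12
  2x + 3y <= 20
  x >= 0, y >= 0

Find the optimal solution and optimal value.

Feasible vertices: (0, 0), (0, 20/3), (4, 4), (6, 0)
Objective 2x + 4y at each:
  (0, 0): 0
  (0, 20/3): 80/3
  (4, 4): 24
  (6, 0): 12
Maximum is 80/3 at (0, 20/3).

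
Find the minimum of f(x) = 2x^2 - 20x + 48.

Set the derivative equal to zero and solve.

f(x) = 2x^2 - 20x + 48
f'(x) = 4x + (-20) = 0
x = 20/4 = 5
f(5) = -2
Since f''(x) = 4 > 0, this is a minimum.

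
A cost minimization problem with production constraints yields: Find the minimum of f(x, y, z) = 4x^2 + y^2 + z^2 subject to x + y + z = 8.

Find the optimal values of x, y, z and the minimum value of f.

Using Lagrange multipliers on f = 4x^2 + y^2 + z^2 with constraint x + y + z = 8:
Conditions: 2*4*x = lambda, 2*1*y = lambda, 2*1*z = lambda
So x = lambda/8, y = lambda/2, z = lambda/2
Substituting into constraint: lambda * (9/8) = 8
lambda = 64/9
x = 8/9, y = 32/9, z = 32/9
Minimum value = 256/9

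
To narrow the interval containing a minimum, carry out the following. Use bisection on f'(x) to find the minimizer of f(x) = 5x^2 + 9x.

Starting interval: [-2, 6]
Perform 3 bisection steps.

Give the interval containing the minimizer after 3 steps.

Finding critical point of f(x) = 5x^2 + 9x using bisection on f'(x) = 10x + 9.
f'(x) = 0 when x = -9/10.
Starting interval: [-2, 6]
Step 1: mid = 2, f'(mid) = 29, new interval = [-2, 2]
Step 2: mid = 0, f'(mid) = 9, new interval = [-2, 0]
Step 3: mid = -1, f'(mid) = -1, new interval = [-1, 0]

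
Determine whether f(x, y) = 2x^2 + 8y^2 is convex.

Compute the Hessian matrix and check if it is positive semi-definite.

f(x,y) = 2x^2 + 8y^2
Hessian H = [[4, 0], [0, 16]]
trace(H) = 20, det(H) = 64
Eigenvalues: (20 +/- sqrt(144)) / 2 = 16, 4
Since both eigenvalues > 0, f is convex.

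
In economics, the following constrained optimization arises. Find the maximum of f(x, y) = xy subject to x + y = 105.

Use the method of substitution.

Substitute y = 105 - x into f(x,y) = xy:
g(x) = x(105 - x) = 105x - x^2
g'(x) = 105 - 2x = 0  =>  x = 105/2
y = 105 - 105/2 = 105/2
Maximum value = (105/2) * (105/2) = 11025/4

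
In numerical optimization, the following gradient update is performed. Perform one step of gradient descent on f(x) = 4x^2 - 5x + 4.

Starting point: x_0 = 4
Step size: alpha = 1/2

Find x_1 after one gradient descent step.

f(x) = 4x^2 - 5x + 4
f'(x) = 8x - 5
f'(4) = 8*4 + (-5) = 27
x_1 = x_0 - alpha * f'(x_0) = 4 - 1/2 * 27 = -19/2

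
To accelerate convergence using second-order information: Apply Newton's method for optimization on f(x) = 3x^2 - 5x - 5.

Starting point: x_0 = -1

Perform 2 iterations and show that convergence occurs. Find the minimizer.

f(x) = 3x^2 - 5x - 5, f'(x) = 6x + (-5), f''(x) = 6
Step 1: f'(-1) = -11, x_1 = -1 - -11/6 = 5/6
Step 2: f'(5/6) = 0, x_2 = 5/6 (converged)
Newton's method converges in 1 step for quadratics.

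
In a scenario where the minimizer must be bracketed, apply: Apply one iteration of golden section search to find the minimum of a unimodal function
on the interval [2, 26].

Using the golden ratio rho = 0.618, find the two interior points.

Golden section search on [2, 26].
Golden ratio rho = 0.618 (approx).
Interior points:
  x_1 = 2 + (1-0.618)*24 = 11.1680
  x_2 = 2 + 0.618*24 = 16.8320
Compare f(x_1) and f(x_2) to determine which subinterval to keep.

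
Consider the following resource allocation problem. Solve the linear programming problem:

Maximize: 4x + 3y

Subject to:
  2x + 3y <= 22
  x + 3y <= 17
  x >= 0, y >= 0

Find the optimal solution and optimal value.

Feasible vertices: (0, 0), (0, 17/3), (5, 4), (11, 0)
Objective 4x + 3y at each:
  (0, 0): 0
  (0, 17/3): 17
  (5, 4): 32
  (11, 0): 44
Maximum is 44 at (11, 0).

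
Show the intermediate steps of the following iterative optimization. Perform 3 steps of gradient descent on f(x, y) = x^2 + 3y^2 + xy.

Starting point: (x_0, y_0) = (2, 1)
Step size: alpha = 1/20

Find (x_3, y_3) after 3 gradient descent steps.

f(x,y) = x^2 + 3y^2 + xy
grad_x = 2x + 1y, grad_y = 6y + 1x
Step 1: grad = (5, 8), (7/4, 3/5)
Step 2: grad = (41/10, 107/20), (309/200, 133/400)
Step 3: grad = (1369/400, 177/50), (10991/8000, 311/2000)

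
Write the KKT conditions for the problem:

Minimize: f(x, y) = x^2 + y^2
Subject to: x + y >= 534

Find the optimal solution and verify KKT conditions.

KKT conditions for min x^2 + y^2 s.t. x + y >= 534:
Stationarity: 2x = mu, 2y = mu
So x = y = mu/2.
Complementary slackness: mu*(x + y - 534) = 0
Primal feasibility: x + y >= 534; dual feasibility: mu >= 0
If mu = 0 then x = y = 0, but 0 + 0 < 534 is infeasible, so the constraint is active.
Constraint active: x + y = 2*(mu/2) = 534 => mu = 534
x = y = 267, f = 142578
Verify: stationarity 2*267 = 534 = mu; primal 267 + 267 = 534 >= 534; dual mu = 534 >= 0; complementary slackness 534*(534 - 534) = 0. All KKT conditions hold.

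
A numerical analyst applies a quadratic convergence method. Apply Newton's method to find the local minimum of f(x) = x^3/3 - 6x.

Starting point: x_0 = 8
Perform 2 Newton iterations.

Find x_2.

f(x) = x^3/3 - 6x
f'(x) = x^2 - 6, f''(x) = 2x
Newton update: x_{n+1} = x_n - (x_n^2 - 6)/(2*x_n)
Step 1: x_0 = 8, f'=58, f''=16, x_1 = 35/8
Step 2: x_1 = 35/8, f'=841/64, f''=35/4, x_2 = 1609/560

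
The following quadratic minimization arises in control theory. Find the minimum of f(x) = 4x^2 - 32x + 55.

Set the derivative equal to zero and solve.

f(x) = 4x^2 - 32x + 55
f'(x) = 8x + (-32) = 0
x = 32/8 = 4
f(4) = -9
Since f''(x) = 8 > 0, this is a minimum.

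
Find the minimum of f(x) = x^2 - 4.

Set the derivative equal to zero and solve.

f(x) = x^2 - 4
f'(x) = 2x + (0) = 0
x = 0/2 = 0
f(0) = -4
Since f''(x) = 2 > 0, this is a minimum.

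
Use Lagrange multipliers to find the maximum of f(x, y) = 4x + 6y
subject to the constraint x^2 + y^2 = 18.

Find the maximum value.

Set up Lagrange conditions: grad f = lambda * grad g
  4 = 2*lambda*x
  6 = 2*lambda*y
From these: x/y = 4/6, so x = 4t, y = 6t for some t.
Substitute into constraint: (4t)^2 + (6t)^2 = 18
  t^2 * 52 = 18
  t = sqrt(18/52)
Maximum = 4*x + 6*y = (4^2 + 6^2)*t = 52 * sqrt(18/52) = sqrt(936)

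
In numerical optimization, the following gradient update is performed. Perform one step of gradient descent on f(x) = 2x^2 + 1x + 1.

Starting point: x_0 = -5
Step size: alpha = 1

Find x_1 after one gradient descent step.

f(x) = 2x^2 + 1x + 1
f'(x) = 4x + 1
f'(-5) = 4*-5 + (1) = -19
x_1 = x_0 - alpha * f'(x_0) = -5 - 1 * -19 = 14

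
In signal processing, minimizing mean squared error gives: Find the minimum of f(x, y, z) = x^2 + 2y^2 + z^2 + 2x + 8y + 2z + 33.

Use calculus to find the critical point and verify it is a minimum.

f(x,y,z) = x^2 + 2y^2 + z^2 + 2x + 8y + 2z + 33
df/dx = 2x + (2) = 0 => x = -1
df/dy = 4y + (8) = 0 => y = -2
df/dz = 2z + (2) = 0 => z = -1
f(-1,-2,-1) = 1*(-1)^2 + 2*(-2)^2 + 1*(-1)^2 + 2*(-1) + 8*(-2) + 2*(-1) + 33 = 23
Hessian is diagonal with entries 2, 4, 2 > 0, confirmed minimum.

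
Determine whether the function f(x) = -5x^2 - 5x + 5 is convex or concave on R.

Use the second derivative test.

f(x) = -5x^2 - 5x + 5
f'(x) = -10x - 5
f''(x) = -10
Since f''(x) = -10 < 0 for all x, f is concave on R.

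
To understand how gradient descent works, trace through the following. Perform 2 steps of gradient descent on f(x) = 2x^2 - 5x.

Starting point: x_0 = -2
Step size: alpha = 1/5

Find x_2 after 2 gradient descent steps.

f(x) = 2x^2 - 5x, f'(x) = 4x + (-5)
Step 1: f'(-2) = -13, x_1 = -2 - 1/5 * -13 = 3/5
Step 2: f'(3/5) = -13/5, x_2 = 3/5 - 1/5 * -13/5 = 28/25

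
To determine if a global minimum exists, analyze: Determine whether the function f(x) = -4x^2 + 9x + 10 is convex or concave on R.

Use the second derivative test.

f(x) = -4x^2 + 9x + 10
f'(x) = -8x + 9
f''(x) = -8
Since f''(x) = -8 < 0 for all x, f is concave on R.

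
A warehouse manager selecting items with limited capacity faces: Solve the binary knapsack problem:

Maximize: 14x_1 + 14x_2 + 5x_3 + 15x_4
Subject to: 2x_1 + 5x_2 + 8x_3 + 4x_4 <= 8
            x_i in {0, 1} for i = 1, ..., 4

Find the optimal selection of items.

Items: item 1 (v=14, w=2), item 2 (v=14, w=5), item 3 (v=5, w=8), item 4 (v=15, w=4)
Capacity: 8
Checking all 16 subsets (w = total weight, v = total value):
  {}: w = 0, v = 0
  {1}: w = 2, v = 14
  {2}: w = 5, v = 14
  {3}: w = 8, v = 5
  {4}: w = 4, v = 15
  {1, 2}: w = 7, v = 28
  {1, 3}: w = 10 > 8, infeasible
  {1, 4}: w = 6, v = 29
  {2, 3}: w = 13 > 8, infeasible
  {2, 4}: w = 9 > 8, infeasible
  {3, 4}: w = 12 > 8, infeasible
  {1, 2, 3}: w = 15 > 8, infeasible
  {1, 2, 4}: w = 11 > 8, infeasible
  {1, 3, 4}: w = 14 > 8, infeasible
  {2, 3, 4}: w = 17 > 8, infeasible
  {1, 2, 3, 4}: w = 19 > 8, infeasible
Best feasible subset: items [1, 4]
Total weight: 6 <= 8, total value: 29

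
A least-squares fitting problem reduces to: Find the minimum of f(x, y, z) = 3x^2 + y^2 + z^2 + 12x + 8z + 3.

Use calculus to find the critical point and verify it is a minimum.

f(x,y,z) = 3x^2 + y^2 + z^2 + 12x + 8z + 3
df/dx = 6x + (12) = 0 => x = -2
df/dy = 2y + (0) = 0 => y = 0
df/dz = 2z + (8) = 0 => z = -4
f(-2,0,-4) = 3*(-2)^2 + 1*(0)^2 + 1*(-4)^2 + 12*(-2) + 8*(-4) + 3 = -25
Hessian is diagonal with entries 6, 2, 2 > 0, confirmed minimum.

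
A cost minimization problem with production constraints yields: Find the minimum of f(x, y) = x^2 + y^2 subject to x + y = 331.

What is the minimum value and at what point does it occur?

Substitute y = 331 - x into f(x,y) = x^2 + y^2:
g(x) = x^2 + (331 - x)^2 = 2x^2 - 662x + 109561
g'(x) = 4x - 662 = 0  =>  x = 331/2
y = 331 - 331/2 = 331/2
Minimum value = (331/2)^2 + (331/2)^2 = 109561/2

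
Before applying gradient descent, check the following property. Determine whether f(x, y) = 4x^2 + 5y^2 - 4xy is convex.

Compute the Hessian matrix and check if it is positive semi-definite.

f(x,y) = 4x^2 + 5y^2 - 4xy
Hessian H = [[8, -4], [-4, 10]]
trace(H) = 18, det(H) = 64
Eigenvalues: (18 +/- sqrt(68)) / 2 = 13.12, 4.877
Since both eigenvalues > 0, f is convex.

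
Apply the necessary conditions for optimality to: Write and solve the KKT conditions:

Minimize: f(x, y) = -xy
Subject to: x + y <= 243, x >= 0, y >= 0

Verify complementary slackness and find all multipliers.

Problem: min -xy s.t. x + y <= 243 (multiplier lambda), x >= 0 (mu_x), y >= 0 (mu_y)
KKT stationarity: -y + lambda - mu_x = 0, -x + lambda - mu_y = 0, with lambda, mu_x, mu_y >= 0
Complementary slackness: lambda*(x + y - 243) = 0, mu_x*x = 0, mu_y*y = 0
If lambda = 0: y = -mu_x <= 0 and x = -mu_y <= 0 force x = y = 0 with f = 0; but x = y = 243/2 is feasible with f = -59049/4 < 0, so this is not the minimum. Hence lambda > 0 and x + y = 243.
Try x > 0, y > 0 (so mu_x = mu_y = 0): y = lambda, x = lambda => x = y = lambda
x + y = 243 => 2*lambda = 243 => lambda = 243/2
x* = y* = 243/2 > 0, consistent with mu_x = mu_y = 0.
(Any feasible point with x = 0 or y = 0 has f = 0 > -59049/4, so the minimum is not on those boundaries.)
min(-xy) = -59049/4 (i.e. max xy = 59049/4)
Multipliers: lambda = 243/2, mu_x = 0, mu_y = 0
Complementary slackness: lambda*(x + y - 243) = 243/2*(243/2 + 243/2 - 243) = 0, mu_x*x = 0*243/2 = 0, mu_y*y = 0*243/2 = 0. Satisfied.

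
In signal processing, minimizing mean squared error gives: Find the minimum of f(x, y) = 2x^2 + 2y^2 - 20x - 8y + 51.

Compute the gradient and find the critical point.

f(x,y) = 2x^2 + 2y^2 - 20x - 8y + 51
df/dx = 4x + (-20) = 0  =>  x = 5
df/dy = 4y + (-8) = 0  =>  y = 2
f(5, 2) = 2*(5)^2 + 2*(2)^2 + -20*(5) + -8*(2) + 51 = -7
Hessian is diagonal with entries 4, 4 > 0, so this is a minimum.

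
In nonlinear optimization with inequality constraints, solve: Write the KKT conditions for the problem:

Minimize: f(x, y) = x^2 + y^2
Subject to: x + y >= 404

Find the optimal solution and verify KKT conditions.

KKT conditions for min x^2 + y^2 s.t. x + y >= 404:
Stationarity: 2x = mu, 2y = mu
So x = y = mu/2.
Complementary slackness: mu*(x + y - 404) = 0
Primal feasibility: x + y >= 404; dual feasibility: mu >= 0
If mu = 0 then x = y = 0, but 0 + 0 < 404 is infeasible, so the constraint is active.
Constraint active: x + y = 2*(mu/2) = 404 => mu = 404
x = y = 202, f = 81608
Verify: stationarity 2*202 = 404 = mu; primal 202 + 202 = 404 >= 404; dual mu = 404 >= 0; complementary slackness 404*(404 - 404) = 0. All KKT conditions hold.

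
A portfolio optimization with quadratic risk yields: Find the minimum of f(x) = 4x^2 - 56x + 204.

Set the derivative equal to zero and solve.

f(x) = 4x^2 - 56x + 204
f'(x) = 8x + (-56) = 0
x = 56/8 = 7
f(7) = 8
Since f''(x) = 8 > 0, this is a minimum.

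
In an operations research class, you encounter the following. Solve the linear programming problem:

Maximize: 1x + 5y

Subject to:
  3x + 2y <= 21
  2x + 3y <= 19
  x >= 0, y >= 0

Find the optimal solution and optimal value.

Feasible vertices: (0, 0), (0, 19/3), (5, 3), (7, 0)
Objective 1x + 5y at each:
  (0, 0): 0
  (0, 19/3): 95/3
  (5, 3): 20
  (7, 0): 7
Maximum is 95/3 at (0, 19/3).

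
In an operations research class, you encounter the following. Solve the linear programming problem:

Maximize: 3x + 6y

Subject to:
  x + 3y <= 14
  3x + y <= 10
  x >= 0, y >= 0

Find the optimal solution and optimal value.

Feasible vertices: (0, 0), (0, 14/3), (2, 4), (10/3, 0)
Objective 3x + 6y at each:
  (0, 0): 0
  (0, 14/3): 28
  (2, 4): 30
  (10/3, 0): 10
Maximum is 30 at (2, 4).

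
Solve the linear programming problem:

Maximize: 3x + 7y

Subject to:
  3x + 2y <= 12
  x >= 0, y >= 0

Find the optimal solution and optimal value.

The feasible region has vertices at [(0, 0), (4, 0), (0, 6)].
Checking objective 3x + 7y at each vertex:
  (0, 0): 3*0 + 7*0 = 0
  (4, 0): 3*4 + 7*0 = 12
  (0, 6): 3*0 + 7*6 = 42
Maximum is 42 at (0, 6).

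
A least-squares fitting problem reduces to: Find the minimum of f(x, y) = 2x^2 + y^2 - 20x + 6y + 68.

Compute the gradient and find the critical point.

f(x,y) = 2x^2 + y^2 - 20x + 6y + 68
df/dx = 4x + (-20) = 0  =>  x = 5
df/dy = 2y + (6) = 0  =>  y = -3
f(5, -3) = 2*(5)^2 + 1*(-3)^2 + -20*(5) + 6*(-3) + 68 = 9
Hessian is diagonal with entries 4, 2 > 0, so this is a minimum.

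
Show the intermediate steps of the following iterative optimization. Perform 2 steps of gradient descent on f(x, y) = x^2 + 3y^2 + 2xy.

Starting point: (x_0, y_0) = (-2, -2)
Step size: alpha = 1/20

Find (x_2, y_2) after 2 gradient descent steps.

f(x,y) = x^2 + 3y^2 + 2xy
grad_x = 2x + 2y, grad_y = 6y + 2x
Step 1: grad = (-8, -16), (-8/5, -6/5)
Step 2: grad = (-28/5, -52/5), (-33/25, -17/25)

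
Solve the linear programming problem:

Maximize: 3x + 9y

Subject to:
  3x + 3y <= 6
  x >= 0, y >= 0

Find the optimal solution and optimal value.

The feasible region has vertices at [(0, 0), (2, 0), (0, 2)].
Checking objective 3x + 9y at each vertex:
  (0, 0): 3*0 + 9*0 = 0
  (2, 0): 3*2 + 9*0 = 6
  (0, 2): 3*0 + 9*2 = 18
Maximum is 18 at (0, 2).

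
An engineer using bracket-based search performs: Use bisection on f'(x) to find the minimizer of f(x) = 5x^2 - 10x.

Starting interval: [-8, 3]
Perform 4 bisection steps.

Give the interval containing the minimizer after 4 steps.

Finding critical point of f(x) = 5x^2 - 10x using bisection on f'(x) = 10x + -10.
f'(x) = 0 when x = 1.
Starting interval: [-8, 3]
Step 1: mid = -5/2, f'(mid) = -35, new interval = [-5/2, 3]
Step 2: mid = 1/4, f'(mid) = -15/2, new interval = [1/4, 3]
Step 3: mid = 13/8, f'(mid) = 25/4, new interval = [1/4, 13/8]
Step 4: mid = 15/16, f'(mid) = -5/8, new interval = [15/16, 13/8]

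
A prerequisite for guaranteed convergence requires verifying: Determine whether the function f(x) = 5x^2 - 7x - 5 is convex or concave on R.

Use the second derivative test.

f(x) = 5x^2 - 7x - 5
f'(x) = 10x - 7
f''(x) = 10
Since f''(x) = 10 > 0 for all x, f is convex on R.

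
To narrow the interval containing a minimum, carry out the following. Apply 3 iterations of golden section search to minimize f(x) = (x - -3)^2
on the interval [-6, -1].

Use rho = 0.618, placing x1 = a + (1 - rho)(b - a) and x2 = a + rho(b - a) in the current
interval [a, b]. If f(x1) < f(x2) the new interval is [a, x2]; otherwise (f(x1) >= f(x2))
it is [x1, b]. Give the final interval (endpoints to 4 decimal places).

Golden section search for min of f(x) = (x - -3)^2 on [-6, -1].
Each step: x1 = a + (1 - rho)(b - a), x2 = a + rho(b - a); if f(x1) < f(x2) keep [a, x2], otherwise keep [x1, b].
Step 1: [-6.0000, -1.0000], x1=-4.0900 (f=1.1881), x2=-2.9100 (f=0.0081); f(x1) > f(x2) => keep [-4.0900, -1.0000]
Step 2: [-4.0900, -1.0000], x1=-2.9096 (f=0.0082), x2=-2.1804 (f=0.6718); f(x1) < f(x2) => keep [-4.0900, -2.1804]
Step 3: [-4.0900, -2.1804], x1=-3.3605 (f=0.1300), x2=-2.9099 (f=0.0081); f(x1) > f(x2) => keep [-3.3605, -2.1804]
Final interval: [-3.3605, -2.1804]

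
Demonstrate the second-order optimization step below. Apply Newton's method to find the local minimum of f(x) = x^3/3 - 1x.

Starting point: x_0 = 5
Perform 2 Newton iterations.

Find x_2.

f(x) = x^3/3 - 1x
f'(x) = x^2 - 1, f''(x) = 2x
Newton update: x_{n+1} = x_n - (x_n^2 - 1)/(2*x_n)
Step 1: x_0 = 5, f'=24, f''=10, x_1 = 13/5
Step 2: x_1 = 13/5, f'=144/25, f''=26/5, x_2 = 97/65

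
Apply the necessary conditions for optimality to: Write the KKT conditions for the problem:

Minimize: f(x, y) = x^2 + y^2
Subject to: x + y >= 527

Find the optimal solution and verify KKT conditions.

KKT conditions for min x^2 + y^2 s.t. x + y >= 527:
Stationarity: 2x = mu, 2y = mu
So x = y = mu/2.
Complementary slackness: mu*(x + y - 527) = 0
Primal feasibility: x + y >= 527; dual feasibility: mu >= 0
If mu = 0 then x = y = 0, but 0 + 0 < 527 is infeasible, so the constraint is active.
Constraint active: x + y = 2*(mu/2) = 527 => mu = 527
x = y = 527/2, f = 277729/2
Verify: stationarity 2*(527/2) = 527 = mu; primal 527/2 + 527/2 = 527 >= 527; dual mu = 527 >= 0; complementary slackness 527*(527 - 527) = 0. All KKT conditions hold.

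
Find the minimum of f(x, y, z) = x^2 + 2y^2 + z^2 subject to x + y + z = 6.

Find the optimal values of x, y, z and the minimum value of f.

Using Lagrange multipliers on f = x^2 + 2y^2 + z^2 with constraint x + y + z = 6:
Conditions: 2*1*x = lambda, 2*2*y = lambda, 2*1*z = lambda
So x = lambda/2, y = lambda/4, z = lambda/2
Substituting into constraint: lambda * (5/4) = 6
lambda = 24/5
x = 12/5, y = 6/5, z = 12/5
Minimum value = 72/5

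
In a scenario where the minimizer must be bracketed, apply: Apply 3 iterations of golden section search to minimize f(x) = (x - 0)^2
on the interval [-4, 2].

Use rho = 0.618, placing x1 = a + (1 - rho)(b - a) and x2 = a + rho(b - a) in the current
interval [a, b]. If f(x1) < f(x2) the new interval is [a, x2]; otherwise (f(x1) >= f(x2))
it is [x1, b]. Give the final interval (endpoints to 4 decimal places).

Golden section search for min of f(x) = (x - 0)^2 on [-4, 2].
Each step: x1 = a + (1 - rho)(b - a), x2 = a + rho(b - a); if f(x1) < f(x2) keep [a, x2], otherwise keep [x1, b].
Step 1: [-4.0000, 2.0000], x1=-1.7080 (f=2.9173), x2=-0.2920 (f=0.0853); f(x1) > f(x2) => keep [-1.7080, 2.0000]
Step 2: [-1.7080, 2.0000], x1=-0.2915 (f=0.0850), x2=0.5835 (f=0.3405); f(x1) < f(x2) => keep [-1.7080, 0.5835]
Step 3: [-1.7080, 0.5835], x1=-0.8326 (f=0.6933), x2=-0.2918 (f=0.0852); f(x1) > f(x2) => keep [-0.8326, 0.5835]
Final interval: [-0.8326, 0.5835]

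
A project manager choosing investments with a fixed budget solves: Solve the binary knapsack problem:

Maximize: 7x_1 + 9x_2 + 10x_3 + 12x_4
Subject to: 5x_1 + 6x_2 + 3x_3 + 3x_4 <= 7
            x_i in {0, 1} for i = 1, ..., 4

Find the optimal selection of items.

Items: item 1 (v=7, w=5), item 2 (v=9, w=6), item 3 (v=10, w=3), item 4 (v=12, w=3)
Capacity: 7
Checking all 16 subsets (w = total weight, v = total value):
  {}: w = 0, v = 0
  {1}: w = 5, v = 7
  {2}: w = 6, v = 9
  {3}: w = 3, v = 10
  {4}: w = 3, v = 12
  {1, 2}: w = 11 > 7, infeasible
  {1, 3}: w = 8 > 7, infeasible
  {1, 4}: w = 8 > 7, infeasible
  {2, 3}: w = 9 > 7, infeasible
  {2, 4}: w = 9 > 7, infeasible
  {3, 4}: w = 6, v = 22
  {1, 2, 3}: w = 14 > 7, infeasible
  {1, 2, 4}: w = 14 > 7, infeasible
  {1, 3, 4}: w = 11 > 7, infeasible
  {2, 3, 4}: w = 12 > 7, infeasible
  {1, 2, 3, 4}: w = 17 > 7, infeasible
Best feasible subset: items [3, 4]
Total weight: 6 <= 7, total value: 22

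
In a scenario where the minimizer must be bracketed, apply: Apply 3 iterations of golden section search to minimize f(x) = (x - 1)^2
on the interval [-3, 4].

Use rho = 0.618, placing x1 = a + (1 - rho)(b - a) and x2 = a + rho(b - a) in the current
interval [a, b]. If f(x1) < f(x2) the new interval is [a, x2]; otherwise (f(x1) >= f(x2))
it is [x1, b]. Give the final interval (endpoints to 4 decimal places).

Golden section search for min of f(x) = (x - 1)^2 on [-3, 4].
Each step: x1 = a + (1 - rho)(b - a), x2 = a + rho(b - a); if f(x1) < f(x2) keep [a, x2], otherwise keep [x1, b].
Step 1: [-3.0000, 4.0000], x1=-0.3260 (f=1.7583), x2=1.3260 (f=0.1063); f(x1) > f(x2) => keep [-0.3260, 4.0000]
Step 2: [-0.3260, 4.0000], x1=1.3265 (f=0.1066), x2=2.3475 (f=1.8157); f(x1) < f(x2) => keep [-0.3260, 2.3475]
Step 3: [-0.3260, 2.3475], x1=0.6953 (f=0.0929), x2=1.3262 (f=0.1064); f(x1) < f(x2) => keep [-0.3260, 1.3262]
Final interval: [-0.3260, 1.3262]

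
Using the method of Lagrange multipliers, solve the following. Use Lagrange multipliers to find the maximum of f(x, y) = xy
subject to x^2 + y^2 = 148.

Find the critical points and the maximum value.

Lagrange conditions: y = 2*lambda*x and x = 2*lambda*y
If x = 0 then y = 0, violating the constraint, so x, y != 0.
Dividing: y/x = x/y => x^2 = y^2 => y = x or y = -x
Constraint: 2x^2 = 148 => x^2 = 74 => x = +/-sqrt(74)
Critical points: (sqrt(74), sqrt(74)), (-sqrt(74), -sqrt(74)), (sqrt(74), -sqrt(74)), (-sqrt(74), sqrt(74))
  y = x:  xy = x^2 = 74  at (sqrt(74), sqrt(74)) and (-sqrt(74), -sqrt(74))
  y = -x: xy = -x^2 = -74 at (sqrt(74), -sqrt(74)) and (-sqrt(74), sqrt(74))
Maximum xy = 74 at (sqrt(74), sqrt(74)) and (-sqrt(74), -sqrt(74))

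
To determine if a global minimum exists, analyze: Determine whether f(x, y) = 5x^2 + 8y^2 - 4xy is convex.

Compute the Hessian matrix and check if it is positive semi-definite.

f(x,y) = 5x^2 + 8y^2 - 4xy
Hessian H = [[10, -4], [-4, 16]]
trace(H) = 26, det(H) = 144
Eigenvalues: (26 +/- sqrt(100)) / 2 = 18, 8
Since both eigenvalues > 0, f is convex.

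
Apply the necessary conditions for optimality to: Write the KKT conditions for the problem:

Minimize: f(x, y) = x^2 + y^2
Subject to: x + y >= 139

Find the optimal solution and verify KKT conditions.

KKT conditions for min x^2 + y^2 s.t. x + y >= 139:
Stationarity: 2x = mu, 2y = mu
So x = y = mu/2.
Complementary slackness: mu*(x + y - 139) = 0
Primal feasibility: x + y >= 139; dual feasibility: mu >= 0
If mu = 0 then x = y = 0, but 0 + 0 < 139 is infeasible, so the constraint is active.
Constraint active: x + y = 2*(mu/2) = 139 => mu = 139
x = y = 139/2, f = 19321/2
Verify: stationarity 2*(139/2) = 139 = mu; primal 139/2 + 139/2 = 139 >= 139; dual mu = 139 >= 0; complementary slackness 139*(139 - 139) = 0. All KKT conditions hold.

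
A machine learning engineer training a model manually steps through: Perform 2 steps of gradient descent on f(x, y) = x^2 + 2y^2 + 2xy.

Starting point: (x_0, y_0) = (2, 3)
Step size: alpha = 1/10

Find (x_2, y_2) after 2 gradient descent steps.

f(x,y) = x^2 + 2y^2 + 2xy
grad_x = 2x + 2y, grad_y = 4y + 2x
Step 1: grad = (10, 16), (1, 7/5)
Step 2: grad = (24/5, 38/5), (13/25, 16/25)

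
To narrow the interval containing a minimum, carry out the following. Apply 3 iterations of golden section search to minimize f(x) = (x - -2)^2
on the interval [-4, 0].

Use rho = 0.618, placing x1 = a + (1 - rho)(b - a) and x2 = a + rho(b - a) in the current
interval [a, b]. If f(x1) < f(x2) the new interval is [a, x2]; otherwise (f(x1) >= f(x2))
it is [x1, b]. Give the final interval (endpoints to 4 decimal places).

Golden section search for min of f(x) = (x - -2)^2 on [-4, 0].
Each step: x1 = a + (1 - rho)(b - a), x2 = a + rho(b - a); if f(x1) < f(x2) keep [a, x2], otherwise keep [x1, b].
Step 1: [-4.0000, 0.0000], x1=-2.4720 (f=0.2228), x2=-1.5280 (f=0.2228); f(x1) = f(x2) (tie, not '<') => keep [-2.4720, 0.0000]
Step 2: [-2.4720, 0.0000], x1=-1.5277 (f=0.2231), x2=-0.9443 (f=1.1145); f(x1) < f(x2) => keep [-2.4720, -0.9443]
Step 3: [-2.4720, -0.9443], x1=-1.8884 (f=0.0125), x2=-1.5279 (f=0.2229); f(x1) < f(x2) => keep [-2.4720, -1.5279]
Final interval: [-2.4720, -1.5279]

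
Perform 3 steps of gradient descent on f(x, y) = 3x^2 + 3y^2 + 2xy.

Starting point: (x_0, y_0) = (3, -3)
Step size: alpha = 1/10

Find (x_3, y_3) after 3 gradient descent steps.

f(x,y) = 3x^2 + 3y^2 + 2xy
grad_x = 6x + 2y, grad_y = 6y + 2x
Step 1: grad = (12, -12), (9/5, -9/5)
Step 2: grad = (36/5, -36/5), (27/25, -27/25)
Step 3: grad = (108/25, -108/25), (81/125, -81/125)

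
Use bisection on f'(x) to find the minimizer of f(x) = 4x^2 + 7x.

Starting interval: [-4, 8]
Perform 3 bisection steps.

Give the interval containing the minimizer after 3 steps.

Finding critical point of f(x) = 4x^2 + 7x using bisection on f'(x) = 8x + 7.
f'(x) = 0 when x = -7/8.
Starting interval: [-4, 8]
Step 1: mid = 2, f'(mid) = 23, new interval = [-4, 2]
Step 2: mid = -1, f'(mid) = -1, new interval = [-1, 2]
Step 3: mid = 1/2, f'(mid) = 11, new interval = [-1, 1/2]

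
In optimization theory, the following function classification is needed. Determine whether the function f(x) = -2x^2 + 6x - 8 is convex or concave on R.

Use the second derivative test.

f(x) = -2x^2 + 6x - 8
f'(x) = -4x + 6
f''(x) = -4
Since f''(x) = -4 < 0 for all x, f is concave on R.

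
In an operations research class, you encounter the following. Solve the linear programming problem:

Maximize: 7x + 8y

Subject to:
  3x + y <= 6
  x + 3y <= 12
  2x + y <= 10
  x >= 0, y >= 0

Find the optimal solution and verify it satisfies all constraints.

Feasible vertices: (0, 0), (0, 4), (3/4, 15/4), (2, 0)
Objective 7x + 8y at each vertex:
  (0, 0): 0
  (0, 4): 32
  (3/4, 15/4): 141/4
  (2, 0): 14
Maximum is 141/4 at (3/4, 15/4).
Verify constraints at (x, y) = (3/4, 15/4):
  3*(3/4) + 1*(15/4) = 6 <= 6 (active)
  1*(3/4) + 3*(15/4) = 12 <= 12 (active)
  2*(3/4) + 1*(15/4) = 21/4 <= 10
  x = 3/4 >= 0, y = 15/4 >= 0. All constraints satisfied.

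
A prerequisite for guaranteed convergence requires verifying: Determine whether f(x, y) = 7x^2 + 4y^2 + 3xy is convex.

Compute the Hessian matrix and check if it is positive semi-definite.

f(x,y) = 7x^2 + 4y^2 + 3xy
Hessian H = [[14, 3], [3, 8]]
trace(H) = 22, det(H) = 103
Eigenvalues: (22 +/- sqrt(72)) / 2 = 15.24, 6.757
Since both eigenvalues > 0, f is convex.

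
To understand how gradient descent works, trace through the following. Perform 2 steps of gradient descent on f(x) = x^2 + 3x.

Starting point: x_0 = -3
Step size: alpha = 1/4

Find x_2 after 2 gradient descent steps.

f(x) = x^2 + 3x, f'(x) = 2x + (3)
Step 1: f'(-3) = -3, x_1 = -3 - 1/4 * -3 = -9/4
Step 2: f'(-9/4) = -3/2, x_2 = -9/4 - 1/4 * -3/2 = -15/8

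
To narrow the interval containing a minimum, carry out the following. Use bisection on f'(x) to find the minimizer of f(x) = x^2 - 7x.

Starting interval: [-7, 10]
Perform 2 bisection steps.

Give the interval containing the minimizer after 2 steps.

Finding critical point of f(x) = x^2 - 7x using bisection on f'(x) = 2x + -7.
f'(x) = 0 when x = 7/2.
Starting interval: [-7, 10]
Step 1: mid = 3/2, f'(mid) = -4, new interval = [3/2, 10]
Step 2: mid = 23/4, f'(mid) = 9/2, new interval = [3/2, 23/4]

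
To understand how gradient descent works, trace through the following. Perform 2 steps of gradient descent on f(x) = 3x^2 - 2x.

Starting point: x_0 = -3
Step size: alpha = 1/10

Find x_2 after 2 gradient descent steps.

f(x) = 3x^2 - 2x, f'(x) = 6x + (-2)
Step 1: f'(-3) = -20, x_1 = -3 - 1/10 * -20 = -1
Step 2: f'(-1) = -8, x_2 = -1 - 1/10 * -8 = -1/5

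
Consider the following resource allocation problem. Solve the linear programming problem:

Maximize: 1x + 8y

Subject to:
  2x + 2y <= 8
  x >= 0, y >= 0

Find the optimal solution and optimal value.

The feasible region has vertices at [(0, 0), (4, 0), (0, 4)].
Checking objective 1x + 8y at each vertex:
  (0, 0): 1*0 + 8*0 = 0
  (4, 0): 1*4 + 8*0 = 4
  (0, 4): 1*0 + 8*4 = 32
Maximum is 32 at (0, 4).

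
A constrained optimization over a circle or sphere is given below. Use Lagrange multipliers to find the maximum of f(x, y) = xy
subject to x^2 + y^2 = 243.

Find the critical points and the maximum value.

Lagrange conditions: y = 2*lambda*x and x = 2*lambda*y
If x = 0 then y = 0, violating the constraint, so x, y != 0.
Dividing: y/x = x/y => x^2 = y^2 => y = x or y = -x
Constraint: 2x^2 = 243 => x^2 = 243/2 => x = +/-sqrt(243/2)
Critical points: (sqrt(243/2), sqrt(243/2)), (-sqrt(243/2), -sqrt(243/2)), (sqrt(243/2), -sqrt(243/2)), (-sqrt(243/2), sqrt(243/2))
  y = x:  xy = x^2 = 243/2  at (sqrt(243/2), sqrt(243/2)) and (-sqrt(243/2), -sqrt(243/2))
  y = -x: xy = -x^2 = -243/2 at (sqrt(243/2), -sqrt(243/2)) and (-sqrt(243/2), sqrt(243/2))
Maximum xy = 243/2 at (sqrt(243/2), sqrt(243/2)) and (-sqrt(243/2), -sqrt(243/2))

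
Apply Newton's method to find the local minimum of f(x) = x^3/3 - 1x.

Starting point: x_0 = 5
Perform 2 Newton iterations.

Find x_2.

f(x) = x^3/3 - 1x
f'(x) = x^2 - 1, f''(x) = 2x
Newton update: x_{n+1} = x_n - (x_n^2 - 1)/(2*x_n)
Step 1: x_0 = 5, f'=24, f''=10, x_1 = 13/5
Step 2: x_1 = 13/5, f'=144/25, f''=26/5, x_2 = 97/65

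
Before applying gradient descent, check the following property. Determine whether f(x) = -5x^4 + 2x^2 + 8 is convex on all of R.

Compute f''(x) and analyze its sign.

f(x) = -5x^4 + 2x^2 + 8
f'(x) = -20x^3 + 4x
f''(x) = -60x^2 + 4
f''(x) = -60x^2 + 4 -> -inf as |x| -> inf
Therefore, f is not globally convex on R.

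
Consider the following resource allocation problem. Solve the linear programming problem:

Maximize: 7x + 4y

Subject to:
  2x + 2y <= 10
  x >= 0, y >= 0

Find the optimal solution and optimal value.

The feasible region has vertices at [(0, 0), (5, 0), (0, 5)].
Checking objective 7x + 4y at each vertex:
  (0, 0): 7*0 + 4*0 = 0
  (5, 0): 7*5 + 4*0 = 35
  (0, 5): 7*0 + 4*5 = 20
Maximum is 35 at (5, 0).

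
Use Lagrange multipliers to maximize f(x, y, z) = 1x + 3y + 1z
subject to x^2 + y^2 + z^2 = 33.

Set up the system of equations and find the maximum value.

Lagrange conditions: 1 = 2*lambda*x, 3 = 2*lambda*y, 1 = 2*lambda*z
So x:1 = y:3 = z:1, i.e. x = 1t, y = 3t, z = 1t
Constraint: t^2*(1^2 + 3^2 + 1^2) = 33
  t^2 * 11 = 33  =>  t = sqrt(3)
Maximum = 1*1t + 3*3t + 1*1t = 11*sqrt(3) = sqrt(363)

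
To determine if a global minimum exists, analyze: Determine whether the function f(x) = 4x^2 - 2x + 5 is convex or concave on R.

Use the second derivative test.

f(x) = 4x^2 - 2x + 5
f'(x) = 8x - 2
f''(x) = 8
Since f''(x) = 8 > 0 for all x, f is convex on R.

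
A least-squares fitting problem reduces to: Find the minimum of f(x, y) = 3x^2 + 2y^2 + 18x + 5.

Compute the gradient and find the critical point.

f(x,y) = 3x^2 + 2y^2 + 18x + 5
df/dx = 6x + (18) = 0  =>  x = -3
df/dy = 4y + (0) = 0  =>  y = 0
f(-3, 0) = 3*(-3)^2 + 2*(0)^2 + 18*(-3) + 5 = -22
Hessian is diagonal with entries 6, 4 > 0, so this is a minimum.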